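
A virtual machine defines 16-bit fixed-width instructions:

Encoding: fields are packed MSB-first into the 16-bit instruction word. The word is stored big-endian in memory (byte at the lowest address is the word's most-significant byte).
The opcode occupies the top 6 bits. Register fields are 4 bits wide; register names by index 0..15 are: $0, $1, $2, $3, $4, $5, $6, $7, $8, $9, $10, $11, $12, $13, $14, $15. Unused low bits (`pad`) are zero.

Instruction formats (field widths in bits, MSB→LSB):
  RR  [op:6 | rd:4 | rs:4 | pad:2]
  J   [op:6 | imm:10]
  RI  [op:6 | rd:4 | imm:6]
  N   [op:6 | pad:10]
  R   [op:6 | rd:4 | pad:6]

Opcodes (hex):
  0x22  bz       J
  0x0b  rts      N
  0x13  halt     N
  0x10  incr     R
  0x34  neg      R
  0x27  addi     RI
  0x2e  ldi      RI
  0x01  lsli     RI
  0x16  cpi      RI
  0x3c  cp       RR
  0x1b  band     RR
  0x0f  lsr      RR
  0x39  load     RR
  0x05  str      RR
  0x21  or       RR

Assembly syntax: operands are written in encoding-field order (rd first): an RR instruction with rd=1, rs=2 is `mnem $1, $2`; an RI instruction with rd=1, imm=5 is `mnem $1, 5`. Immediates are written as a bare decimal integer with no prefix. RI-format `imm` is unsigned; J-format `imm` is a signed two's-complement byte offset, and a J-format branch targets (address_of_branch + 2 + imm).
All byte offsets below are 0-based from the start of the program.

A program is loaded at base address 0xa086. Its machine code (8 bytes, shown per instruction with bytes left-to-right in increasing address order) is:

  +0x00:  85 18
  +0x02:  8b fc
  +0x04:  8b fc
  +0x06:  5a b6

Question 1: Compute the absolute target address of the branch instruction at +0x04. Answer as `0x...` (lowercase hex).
+0x04: 8b fc ⇒ word 0x8bfc (big)
  top 6b → 0x22 → bz [J]
  imm@[9:0]=0x3fc (s10→-4) ⇒ -4
  target = base 0xa086 + off 0x04 + 2 + imm -4 = 0xa088

0xa088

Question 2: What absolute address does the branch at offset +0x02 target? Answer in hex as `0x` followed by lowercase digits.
[02] 8b fc → 0x8bfc
  opcode bits[15:10]=0x22: bz/J
  imm: (w>>0)&0x3ff=0x3fc (s10→-4) → -4
  target = base 0xa086 + off 0x02 + 2 + imm -4 = 0xa086

0xa086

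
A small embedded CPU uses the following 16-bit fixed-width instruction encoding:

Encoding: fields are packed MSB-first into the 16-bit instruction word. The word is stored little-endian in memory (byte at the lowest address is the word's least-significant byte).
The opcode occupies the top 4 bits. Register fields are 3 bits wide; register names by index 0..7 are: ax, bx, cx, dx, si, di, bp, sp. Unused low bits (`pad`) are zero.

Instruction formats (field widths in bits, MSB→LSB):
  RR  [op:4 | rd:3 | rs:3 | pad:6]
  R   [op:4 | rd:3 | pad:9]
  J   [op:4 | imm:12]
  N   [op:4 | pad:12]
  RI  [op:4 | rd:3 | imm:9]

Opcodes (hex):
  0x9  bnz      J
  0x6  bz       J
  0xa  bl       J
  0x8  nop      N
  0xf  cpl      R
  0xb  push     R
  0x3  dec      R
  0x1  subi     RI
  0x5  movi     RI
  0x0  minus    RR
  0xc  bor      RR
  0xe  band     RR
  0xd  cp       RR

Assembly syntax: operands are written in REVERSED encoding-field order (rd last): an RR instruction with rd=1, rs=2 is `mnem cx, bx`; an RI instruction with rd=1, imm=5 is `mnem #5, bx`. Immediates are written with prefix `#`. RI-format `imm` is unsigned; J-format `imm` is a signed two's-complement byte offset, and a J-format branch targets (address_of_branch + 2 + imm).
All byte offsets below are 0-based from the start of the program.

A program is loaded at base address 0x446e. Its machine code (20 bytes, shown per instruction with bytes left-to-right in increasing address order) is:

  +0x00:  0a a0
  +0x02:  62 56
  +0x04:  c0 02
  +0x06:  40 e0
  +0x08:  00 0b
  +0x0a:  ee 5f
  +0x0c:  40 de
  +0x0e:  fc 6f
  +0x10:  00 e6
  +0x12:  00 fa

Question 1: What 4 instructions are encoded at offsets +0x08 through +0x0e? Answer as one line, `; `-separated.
minus si, di; movi #494, sp; cp bx, sp; bz #-4

off 0x08: read 00 0b as little → 0x0b00
  op=0x0b00>>12=0x0 ⇒ minus (RR)
  rd@[11:9]=0x5 ⇒ di
  rs@[8:6]=0x4 ⇒ si
off 0x0a: read ee 5f as little → 0x5fee
  op=0x5fee>>12=0x5 ⇒ movi (RI)
  rd@[11:9]=0x7 ⇒ sp
  imm@[8:0]=0x1ee ⇒ #494
off 0x0c: read 40 de as little → 0xde40
  op=0xde40>>12=0xd ⇒ cp (RR)
  rd@[11:9]=0x7 ⇒ sp
  rs@[8:6]=0x1 ⇒ bx
off 0x0e: read fc 6f as little → 0x6ffc
  op=0x6ffc>>12=0x6 ⇒ bz (J)
  imm@[11:0]=0xffc (s12→-4) ⇒ #-4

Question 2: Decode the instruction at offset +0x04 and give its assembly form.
[04] c0 02 → 0x02c0
  opcode bits[15:12]=0x0: minus/RR
  [11:9] rd=1 = bx
  [8:6] rs=3 = dx

minus dx, bx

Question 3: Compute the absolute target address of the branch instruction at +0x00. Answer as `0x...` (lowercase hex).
0x447a

[00] 0a a0 → 0xa00a
  opcode bits[15:12]=0xa: bl/J
  imm@[11:0]=0xa ⇒ #10
  target = base 0x446e + off 0x00 + 2 + imm 10 = 0x447a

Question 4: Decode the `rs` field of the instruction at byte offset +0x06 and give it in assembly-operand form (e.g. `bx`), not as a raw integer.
bx

@+06  little-endian(40 e0) = 0xe040
  op=0xe040>>12=0xe ⇒ band (RR)
  rd@[11:9]=0x0 ⇒ ax
  rs@[8:6]=0x1 ⇒ bx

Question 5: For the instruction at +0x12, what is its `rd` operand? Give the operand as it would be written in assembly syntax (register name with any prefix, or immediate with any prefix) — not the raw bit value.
+0x12: 00 fa ⇒ word 0xfa00 (little)
  opcode bits[15:12]=0xf: cpl/R
  rd: (w>>9)&0x7=0x5 → di

di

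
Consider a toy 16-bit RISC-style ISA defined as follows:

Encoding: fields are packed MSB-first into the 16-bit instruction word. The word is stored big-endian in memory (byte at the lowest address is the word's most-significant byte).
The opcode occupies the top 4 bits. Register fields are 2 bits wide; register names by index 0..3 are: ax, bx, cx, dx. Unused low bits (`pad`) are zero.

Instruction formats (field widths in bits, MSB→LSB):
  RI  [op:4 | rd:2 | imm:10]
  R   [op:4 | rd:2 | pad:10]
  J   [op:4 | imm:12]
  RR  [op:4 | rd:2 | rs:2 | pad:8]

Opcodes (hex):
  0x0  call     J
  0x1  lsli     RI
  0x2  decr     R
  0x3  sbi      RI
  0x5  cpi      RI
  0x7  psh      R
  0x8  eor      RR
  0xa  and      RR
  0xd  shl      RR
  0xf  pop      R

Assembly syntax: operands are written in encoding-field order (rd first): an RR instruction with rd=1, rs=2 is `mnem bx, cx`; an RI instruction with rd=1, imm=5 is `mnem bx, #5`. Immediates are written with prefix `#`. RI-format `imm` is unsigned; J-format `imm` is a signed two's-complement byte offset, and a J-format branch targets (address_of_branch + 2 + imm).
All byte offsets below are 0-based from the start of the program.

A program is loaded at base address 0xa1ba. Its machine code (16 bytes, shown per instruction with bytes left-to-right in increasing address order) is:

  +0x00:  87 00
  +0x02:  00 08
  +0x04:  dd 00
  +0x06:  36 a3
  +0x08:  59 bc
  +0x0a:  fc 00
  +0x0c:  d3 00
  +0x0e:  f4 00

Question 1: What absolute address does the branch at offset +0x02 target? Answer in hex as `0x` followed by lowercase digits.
0xa1c6

+0x02: 00 08 ⇒ word 0x0008 (big)
  op=0x0008>>12=0x0 ⇒ call (J)
  imm: (w>>0)&0xfff=0x8 → #8
  target = base 0xa1ba + off 0x02 + 2 + imm 8 = 0xa1c6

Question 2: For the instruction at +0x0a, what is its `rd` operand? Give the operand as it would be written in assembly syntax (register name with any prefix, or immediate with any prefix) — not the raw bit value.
off 0x0a: read fc 00 as big → 0xfc00
  opcode bits[15:12]=0xf: pop/R
  rd@[11:10]=0x3 ⇒ dx

dx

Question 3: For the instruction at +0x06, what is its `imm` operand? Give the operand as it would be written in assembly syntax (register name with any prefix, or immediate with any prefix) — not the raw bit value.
#675

[06] 36 a3 → 0x36a3
  top 4b → 0x3 → sbi [RI]
  [11:10] rd=1 = bx
  [9:0] imm=675 = #675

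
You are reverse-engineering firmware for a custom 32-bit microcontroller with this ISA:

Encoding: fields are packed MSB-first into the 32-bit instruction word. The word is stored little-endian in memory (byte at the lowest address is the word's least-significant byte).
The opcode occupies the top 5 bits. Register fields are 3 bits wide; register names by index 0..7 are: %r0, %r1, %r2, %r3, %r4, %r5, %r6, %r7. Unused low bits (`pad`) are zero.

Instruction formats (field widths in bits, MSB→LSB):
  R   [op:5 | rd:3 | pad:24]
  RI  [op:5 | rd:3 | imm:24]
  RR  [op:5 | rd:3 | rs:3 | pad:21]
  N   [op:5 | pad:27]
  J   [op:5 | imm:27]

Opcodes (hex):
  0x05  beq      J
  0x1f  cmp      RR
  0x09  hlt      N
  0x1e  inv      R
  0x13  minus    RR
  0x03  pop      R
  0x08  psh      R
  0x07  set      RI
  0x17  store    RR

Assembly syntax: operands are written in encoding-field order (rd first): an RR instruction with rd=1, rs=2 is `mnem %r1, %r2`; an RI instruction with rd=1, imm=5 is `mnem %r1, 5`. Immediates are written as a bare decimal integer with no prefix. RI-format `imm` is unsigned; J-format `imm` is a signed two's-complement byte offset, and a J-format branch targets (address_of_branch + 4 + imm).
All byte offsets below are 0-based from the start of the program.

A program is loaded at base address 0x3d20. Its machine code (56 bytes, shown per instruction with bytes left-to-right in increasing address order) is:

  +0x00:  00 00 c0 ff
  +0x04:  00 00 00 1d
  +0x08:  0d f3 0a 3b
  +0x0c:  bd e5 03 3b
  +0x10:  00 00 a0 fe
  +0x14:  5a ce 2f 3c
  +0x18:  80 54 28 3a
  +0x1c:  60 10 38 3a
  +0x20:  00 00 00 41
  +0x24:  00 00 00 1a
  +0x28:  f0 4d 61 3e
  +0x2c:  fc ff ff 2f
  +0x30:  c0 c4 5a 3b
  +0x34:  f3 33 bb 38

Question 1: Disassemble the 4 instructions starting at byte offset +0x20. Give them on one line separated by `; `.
psh %r1; pop %r2; set %r6, 6376944; beq -4

off 0x20: read 00 00 00 41 as little → 0x41000000
  opcode bits[31:27]=0x8: psh/R
  rd: (w>>24)&0x7=0x1 → %r1
off 0x24: read 00 00 00 1a as little → 0x1a000000
  opcode bits[31:27]=0x3: pop/R
  rd: (w>>24)&0x7=0x2 → %r2
off 0x28: read f0 4d 61 3e as little → 0x3e614df0
  opcode bits[31:27]=0x7: set/RI
  rd: (w>>24)&0x7=0x6 → %r6
  imm: (w>>0)&0xffffff=0x614df0 → 6376944
off 0x2c: read fc ff ff 2f as little → 0x2ffffffc
  opcode bits[31:27]=0x5: beq/J
  imm: (w>>0)&0x7ffffff=0x7fffffc (s27→-4) → -4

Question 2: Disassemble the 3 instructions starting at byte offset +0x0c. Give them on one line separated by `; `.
set %r3, 255421; cmp %r6, %r5; set %r4, 3133018

off 0x0c: read bd e5 03 3b as little → 0x3b03e5bd
  opcode bits[31:27]=0x7: set/RI
  rd: (w>>24)&0x7=0x3 → %r3
  imm: (w>>0)&0xffffff=0x3e5bd → 255421
off 0x10: read 00 00 a0 fe as little → 0xfea00000
  opcode bits[31:27]=0x1f: cmp/RR
  rd: (w>>24)&0x7=0x6 → %r6
  rs: (w>>21)&0x7=0x5 → %r5
off 0x14: read 5a ce 2f 3c as little → 0x3c2fce5a
  opcode bits[31:27]=0x7: set/RI
  rd: (w>>24)&0x7=0x4 → %r4
  imm: (w>>0)&0xffffff=0x2fce5a → 3133018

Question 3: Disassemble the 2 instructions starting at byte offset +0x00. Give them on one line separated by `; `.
cmp %r7, %r6; pop %r5

off 0x00: read 00 00 c0 ff as little → 0xffc00000
  opcode bits[31:27]=0x1f: cmp/RR
  rd@[26:24]=0x7 ⇒ %r7
  rs@[23:21]=0x6 ⇒ %r6
off 0x04: read 00 00 00 1d as little → 0x1d000000
  opcode bits[31:27]=0x3: pop/R
  rd@[26:24]=0x5 ⇒ %r5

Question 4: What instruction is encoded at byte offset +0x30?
off 0x30: read c0 c4 5a 3b as little → 0x3b5ac4c0
  opcode bits[31:27]=0x7: set/RI
  rd: (w>>24)&0x7=0x3 → %r3
  imm: (w>>0)&0xffffff=0x5ac4c0 → 5948608

set %r3, 5948608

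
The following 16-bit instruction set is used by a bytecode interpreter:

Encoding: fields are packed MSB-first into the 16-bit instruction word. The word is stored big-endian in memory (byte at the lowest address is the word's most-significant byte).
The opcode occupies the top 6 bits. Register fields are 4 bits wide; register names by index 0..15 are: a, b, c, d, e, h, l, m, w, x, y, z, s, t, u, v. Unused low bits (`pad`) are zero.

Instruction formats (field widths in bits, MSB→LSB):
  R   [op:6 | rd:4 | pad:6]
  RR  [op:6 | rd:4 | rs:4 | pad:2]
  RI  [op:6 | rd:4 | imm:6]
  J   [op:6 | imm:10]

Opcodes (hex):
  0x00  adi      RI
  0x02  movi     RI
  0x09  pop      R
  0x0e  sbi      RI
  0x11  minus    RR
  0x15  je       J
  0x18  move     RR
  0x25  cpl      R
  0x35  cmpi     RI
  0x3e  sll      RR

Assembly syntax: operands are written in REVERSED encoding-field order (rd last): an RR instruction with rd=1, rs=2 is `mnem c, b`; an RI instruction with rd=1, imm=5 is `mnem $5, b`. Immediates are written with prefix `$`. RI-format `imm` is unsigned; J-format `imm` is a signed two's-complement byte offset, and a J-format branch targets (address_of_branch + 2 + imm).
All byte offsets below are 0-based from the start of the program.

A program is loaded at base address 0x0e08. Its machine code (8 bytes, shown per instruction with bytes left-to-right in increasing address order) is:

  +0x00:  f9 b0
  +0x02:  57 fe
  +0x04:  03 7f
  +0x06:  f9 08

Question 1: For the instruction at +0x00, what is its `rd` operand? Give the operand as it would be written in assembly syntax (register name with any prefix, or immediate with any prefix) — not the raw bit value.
off 0x00: read f9 b0 as big → 0xf9b0
  op=0xf9b0>>10=0x3e ⇒ sll (RR)
  [9:6] rd=6 = l
  [5:2] rs=12 = s

l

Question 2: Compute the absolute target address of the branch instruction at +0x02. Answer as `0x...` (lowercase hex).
0x0e0a

+0x02: 57 fe ⇒ word 0x57fe (big)
  op=0x57fe>>10=0x15 ⇒ je (J)
  imm@[9:0]=0x3fe (s10→-2) ⇒ $-2
  target = base 0x0e08 + off 0x02 + 2 + imm -2 = 0x0e0a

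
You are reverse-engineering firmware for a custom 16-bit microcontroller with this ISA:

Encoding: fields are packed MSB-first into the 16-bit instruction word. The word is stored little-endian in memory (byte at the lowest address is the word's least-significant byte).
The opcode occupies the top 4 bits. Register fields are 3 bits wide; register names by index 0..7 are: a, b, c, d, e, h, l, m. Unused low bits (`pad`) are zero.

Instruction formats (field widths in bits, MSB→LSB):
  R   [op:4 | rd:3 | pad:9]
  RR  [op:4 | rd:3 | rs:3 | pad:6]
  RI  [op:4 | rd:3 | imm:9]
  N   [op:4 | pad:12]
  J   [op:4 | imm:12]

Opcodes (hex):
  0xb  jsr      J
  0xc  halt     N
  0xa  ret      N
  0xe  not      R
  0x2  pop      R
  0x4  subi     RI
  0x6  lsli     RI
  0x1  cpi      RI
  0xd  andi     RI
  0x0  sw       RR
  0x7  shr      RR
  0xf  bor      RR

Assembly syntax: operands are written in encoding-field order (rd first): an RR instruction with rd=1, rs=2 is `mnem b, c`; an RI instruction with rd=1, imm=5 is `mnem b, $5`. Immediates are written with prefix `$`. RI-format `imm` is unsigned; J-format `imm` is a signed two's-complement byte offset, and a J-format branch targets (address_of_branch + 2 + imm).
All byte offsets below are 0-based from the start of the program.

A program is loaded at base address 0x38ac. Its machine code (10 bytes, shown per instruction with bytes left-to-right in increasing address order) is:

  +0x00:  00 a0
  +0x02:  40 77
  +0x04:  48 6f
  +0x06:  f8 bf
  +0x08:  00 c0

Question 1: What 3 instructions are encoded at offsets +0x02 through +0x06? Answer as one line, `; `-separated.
@+02  little-endian(40 77) = 0x7740
  op=0x7740>>12=0x7 ⇒ shr (RR)
  [11:9] rd=3 = d
  [8:6] rs=5 = h
@+04  little-endian(48 6f) = 0x6f48
  op=0x6f48>>12=0x6 ⇒ lsli (RI)
  [11:9] rd=7 = m
  [8:0] imm=328 = $328
@+06  little-endian(f8 bf) = 0xbff8
  op=0xbff8>>12=0xb ⇒ jsr (J)
  [11:0] imm=4088 (s12→-8) = $-8

shr d, h; lsli m, $328; jsr $-8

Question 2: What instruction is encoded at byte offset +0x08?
off 0x08: read 00 c0 as little → 0xc000
  opcode bits[15:12]=0xc: halt/N

halt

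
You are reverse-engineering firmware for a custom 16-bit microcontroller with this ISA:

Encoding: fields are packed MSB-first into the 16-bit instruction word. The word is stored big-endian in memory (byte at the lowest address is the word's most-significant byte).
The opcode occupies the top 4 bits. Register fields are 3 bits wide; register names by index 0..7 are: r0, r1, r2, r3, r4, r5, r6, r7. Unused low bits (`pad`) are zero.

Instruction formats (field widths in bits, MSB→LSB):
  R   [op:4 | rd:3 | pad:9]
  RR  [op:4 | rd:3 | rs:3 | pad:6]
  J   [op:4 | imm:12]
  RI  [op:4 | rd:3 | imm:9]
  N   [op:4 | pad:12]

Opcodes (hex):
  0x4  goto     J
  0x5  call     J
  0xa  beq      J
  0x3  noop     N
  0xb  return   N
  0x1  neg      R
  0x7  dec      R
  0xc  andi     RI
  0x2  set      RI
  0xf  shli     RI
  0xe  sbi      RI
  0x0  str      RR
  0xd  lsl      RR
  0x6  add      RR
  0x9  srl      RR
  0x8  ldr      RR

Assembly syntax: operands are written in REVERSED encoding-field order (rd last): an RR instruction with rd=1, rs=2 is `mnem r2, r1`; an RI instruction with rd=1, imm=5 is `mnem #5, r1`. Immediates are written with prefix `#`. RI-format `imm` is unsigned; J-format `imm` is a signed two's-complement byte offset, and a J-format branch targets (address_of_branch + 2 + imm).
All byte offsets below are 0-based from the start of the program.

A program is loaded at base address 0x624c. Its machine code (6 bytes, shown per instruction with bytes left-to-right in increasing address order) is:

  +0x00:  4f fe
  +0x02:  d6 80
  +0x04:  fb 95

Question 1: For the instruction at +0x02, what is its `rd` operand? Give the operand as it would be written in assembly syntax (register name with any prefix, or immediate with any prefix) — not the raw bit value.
[02] d6 80 → 0xd680
  top 4b → 0xd → lsl [RR]
  rd@[11:9]=0x3 ⇒ r3
  rs@[8:6]=0x2 ⇒ r2

r3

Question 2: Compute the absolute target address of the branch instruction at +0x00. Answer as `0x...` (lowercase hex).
@+00  big-endian(4f fe) = 0x4ffe
  top 4b → 0x4 → goto [J]
  imm: (w>>0)&0xfff=0xffe (s12→-2) → #-2
  target = base 0x624c + off 0x00 + 2 + imm -2 = 0x624c

0x624c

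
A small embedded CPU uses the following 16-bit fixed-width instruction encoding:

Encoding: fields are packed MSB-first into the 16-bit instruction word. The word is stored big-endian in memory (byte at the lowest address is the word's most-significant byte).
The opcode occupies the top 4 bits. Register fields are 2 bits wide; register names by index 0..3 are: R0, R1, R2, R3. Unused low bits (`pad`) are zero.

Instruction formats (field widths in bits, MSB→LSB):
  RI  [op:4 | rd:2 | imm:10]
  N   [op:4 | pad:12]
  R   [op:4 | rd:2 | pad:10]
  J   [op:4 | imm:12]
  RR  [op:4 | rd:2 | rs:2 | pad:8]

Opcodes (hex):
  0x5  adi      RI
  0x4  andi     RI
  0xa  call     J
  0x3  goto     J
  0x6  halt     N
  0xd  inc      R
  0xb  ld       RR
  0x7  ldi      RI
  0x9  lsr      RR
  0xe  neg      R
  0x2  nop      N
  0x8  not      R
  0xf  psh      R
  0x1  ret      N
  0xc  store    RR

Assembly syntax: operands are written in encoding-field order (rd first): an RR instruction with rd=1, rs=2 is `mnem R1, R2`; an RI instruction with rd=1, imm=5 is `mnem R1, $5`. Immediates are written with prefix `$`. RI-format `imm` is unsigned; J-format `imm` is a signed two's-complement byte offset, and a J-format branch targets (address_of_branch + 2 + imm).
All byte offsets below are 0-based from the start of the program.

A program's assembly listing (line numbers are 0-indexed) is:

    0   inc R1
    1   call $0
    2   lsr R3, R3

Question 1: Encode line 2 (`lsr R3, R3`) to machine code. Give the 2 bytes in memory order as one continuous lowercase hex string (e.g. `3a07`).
9f00

line 2 (lsr): pack op=0x9:4|rd=3:2|rs=3:2|pad=0:8 = 0x9f00; big→ 9f 00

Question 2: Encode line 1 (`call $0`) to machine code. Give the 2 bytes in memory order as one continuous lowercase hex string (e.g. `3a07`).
a000

line 1 (call): pack op=0xa:4|imm=0:12 = 0xa000; big→ a0 00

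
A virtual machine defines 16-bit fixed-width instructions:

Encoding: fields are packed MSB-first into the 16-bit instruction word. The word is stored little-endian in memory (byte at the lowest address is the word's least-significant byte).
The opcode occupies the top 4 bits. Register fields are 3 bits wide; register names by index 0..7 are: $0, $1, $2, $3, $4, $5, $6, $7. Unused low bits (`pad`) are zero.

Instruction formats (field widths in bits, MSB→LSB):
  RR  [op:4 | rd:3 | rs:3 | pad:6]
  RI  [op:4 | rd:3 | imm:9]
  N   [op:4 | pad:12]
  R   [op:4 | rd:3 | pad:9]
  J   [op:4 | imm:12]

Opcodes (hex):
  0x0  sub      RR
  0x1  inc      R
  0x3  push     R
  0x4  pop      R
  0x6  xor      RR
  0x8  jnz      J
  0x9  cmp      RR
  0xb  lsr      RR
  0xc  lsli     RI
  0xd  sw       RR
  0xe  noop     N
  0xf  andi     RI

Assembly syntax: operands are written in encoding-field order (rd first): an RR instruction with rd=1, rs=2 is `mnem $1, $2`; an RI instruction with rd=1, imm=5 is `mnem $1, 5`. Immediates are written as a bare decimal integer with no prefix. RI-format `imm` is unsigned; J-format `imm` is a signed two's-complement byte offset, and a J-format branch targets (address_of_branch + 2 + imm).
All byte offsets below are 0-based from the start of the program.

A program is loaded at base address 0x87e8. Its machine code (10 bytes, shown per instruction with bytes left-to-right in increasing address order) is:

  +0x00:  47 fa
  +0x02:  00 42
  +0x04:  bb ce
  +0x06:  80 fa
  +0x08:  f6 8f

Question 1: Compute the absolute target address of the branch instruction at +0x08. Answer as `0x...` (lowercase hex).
off 0x08: read f6 8f as little → 0x8ff6
  opcode bits[15:12]=0x8: jnz/J
  imm@[11:0]=0xff6 (s12→-10) ⇒ -10
  target = base 0x87e8 + off 0x08 + 2 + imm -10 = 0x87e8

0x87e8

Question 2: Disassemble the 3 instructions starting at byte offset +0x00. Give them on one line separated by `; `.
off 0x00: read 47 fa as little → 0xfa47
  op=0xfa47>>12=0xf ⇒ andi (RI)
  rd@[11:9]=0x5 ⇒ $5
  imm@[8:0]=0x47 ⇒ 71
off 0x02: read 00 42 as little → 0x4200
  op=0x4200>>12=0x4 ⇒ pop (R)
  rd@[11:9]=0x1 ⇒ $1
off 0x04: read bb ce as little → 0xcebb
  op=0xcebb>>12=0xc ⇒ lsli (RI)
  rd@[11:9]=0x7 ⇒ $7
  imm@[8:0]=0xbb ⇒ 187

andi $5, 71; pop $1; lsli $7, 187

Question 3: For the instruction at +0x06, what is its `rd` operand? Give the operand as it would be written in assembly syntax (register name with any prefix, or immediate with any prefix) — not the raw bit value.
+0x06: 80 fa ⇒ word 0xfa80 (little)
  opcode bits[15:12]=0xf: andi/RI
  rd@[11:9]=0x5 ⇒ $5
  imm@[8:0]=0x80 ⇒ 128

$5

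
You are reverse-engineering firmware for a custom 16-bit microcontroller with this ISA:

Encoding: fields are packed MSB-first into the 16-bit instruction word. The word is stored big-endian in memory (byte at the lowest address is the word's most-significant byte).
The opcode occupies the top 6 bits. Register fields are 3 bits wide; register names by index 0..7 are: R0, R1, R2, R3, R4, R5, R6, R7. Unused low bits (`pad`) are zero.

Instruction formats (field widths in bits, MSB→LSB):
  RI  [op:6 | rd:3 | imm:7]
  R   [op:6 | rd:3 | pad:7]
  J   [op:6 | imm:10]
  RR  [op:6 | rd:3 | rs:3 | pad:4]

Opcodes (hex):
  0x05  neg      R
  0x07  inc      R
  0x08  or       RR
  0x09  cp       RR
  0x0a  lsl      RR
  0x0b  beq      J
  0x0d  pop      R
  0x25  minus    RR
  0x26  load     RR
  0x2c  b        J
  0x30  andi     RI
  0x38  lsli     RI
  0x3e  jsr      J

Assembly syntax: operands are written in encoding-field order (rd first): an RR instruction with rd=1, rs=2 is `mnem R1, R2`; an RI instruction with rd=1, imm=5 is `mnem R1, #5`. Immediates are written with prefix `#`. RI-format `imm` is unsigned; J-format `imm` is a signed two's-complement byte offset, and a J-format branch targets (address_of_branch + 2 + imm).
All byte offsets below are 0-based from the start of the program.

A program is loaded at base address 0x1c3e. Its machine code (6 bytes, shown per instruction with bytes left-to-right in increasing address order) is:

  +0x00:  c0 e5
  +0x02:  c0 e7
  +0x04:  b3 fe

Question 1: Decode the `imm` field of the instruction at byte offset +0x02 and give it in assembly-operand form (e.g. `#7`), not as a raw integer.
off 0x02: read c0 e7 as big → 0xc0e7
  op=0xc0e7>>10=0x30 ⇒ andi (RI)
  rd: (w>>7)&0x7=0x1 → R1
  imm: (w>>0)&0x7f=0x67 → #103

#103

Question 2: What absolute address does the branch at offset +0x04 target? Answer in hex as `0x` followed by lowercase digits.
0x1c42

off 0x04: read b3 fe as big → 0xb3fe
  op=0xb3fe>>10=0x2c ⇒ b (J)
  imm: (w>>0)&0x3ff=0x3fe (s10→-2) → #-2
  target = base 0x1c3e + off 0x04 + 2 + imm -2 = 0x1c42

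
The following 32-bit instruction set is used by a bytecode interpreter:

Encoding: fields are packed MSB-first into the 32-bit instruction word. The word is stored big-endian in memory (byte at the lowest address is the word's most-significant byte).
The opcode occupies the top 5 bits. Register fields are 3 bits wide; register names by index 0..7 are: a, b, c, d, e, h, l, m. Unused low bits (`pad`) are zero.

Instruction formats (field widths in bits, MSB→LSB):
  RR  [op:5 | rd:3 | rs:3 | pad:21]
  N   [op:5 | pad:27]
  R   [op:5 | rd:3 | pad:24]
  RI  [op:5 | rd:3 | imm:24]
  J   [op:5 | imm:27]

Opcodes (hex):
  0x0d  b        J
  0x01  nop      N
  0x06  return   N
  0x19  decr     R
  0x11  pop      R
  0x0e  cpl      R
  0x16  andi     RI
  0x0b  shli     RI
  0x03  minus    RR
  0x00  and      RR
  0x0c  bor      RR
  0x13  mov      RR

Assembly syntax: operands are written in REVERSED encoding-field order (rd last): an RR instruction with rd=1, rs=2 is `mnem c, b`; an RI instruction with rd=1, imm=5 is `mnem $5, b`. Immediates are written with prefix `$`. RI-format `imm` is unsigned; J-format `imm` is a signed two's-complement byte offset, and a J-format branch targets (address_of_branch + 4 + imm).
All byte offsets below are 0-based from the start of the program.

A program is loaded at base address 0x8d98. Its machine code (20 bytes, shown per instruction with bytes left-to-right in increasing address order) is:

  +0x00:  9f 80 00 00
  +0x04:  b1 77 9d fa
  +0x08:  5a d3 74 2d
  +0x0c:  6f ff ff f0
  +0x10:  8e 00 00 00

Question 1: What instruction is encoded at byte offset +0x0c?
@+0c  big-endian(6f ff ff f0) = 0x6ffffff0
  op=0x6ffffff0>>27=0xd ⇒ b (J)
  [26:0] imm=134217712 (s27→-16) = $-16

b $-16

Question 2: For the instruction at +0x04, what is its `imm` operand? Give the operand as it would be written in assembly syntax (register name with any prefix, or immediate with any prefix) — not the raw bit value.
$7839226

off 0x04: read b1 77 9d fa as big → 0xb1779dfa
  top 5b → 0x16 → andi [RI]
  rd@[26:24]=0x1 ⇒ b
  imm@[23:0]=0x779dfa ⇒ $7839226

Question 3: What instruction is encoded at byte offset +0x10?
pop l

[10] 8e 00 00 00 → 0x8e000000
  top 5b → 0x11 → pop [R]
  rd@[26:24]=0x6 ⇒ l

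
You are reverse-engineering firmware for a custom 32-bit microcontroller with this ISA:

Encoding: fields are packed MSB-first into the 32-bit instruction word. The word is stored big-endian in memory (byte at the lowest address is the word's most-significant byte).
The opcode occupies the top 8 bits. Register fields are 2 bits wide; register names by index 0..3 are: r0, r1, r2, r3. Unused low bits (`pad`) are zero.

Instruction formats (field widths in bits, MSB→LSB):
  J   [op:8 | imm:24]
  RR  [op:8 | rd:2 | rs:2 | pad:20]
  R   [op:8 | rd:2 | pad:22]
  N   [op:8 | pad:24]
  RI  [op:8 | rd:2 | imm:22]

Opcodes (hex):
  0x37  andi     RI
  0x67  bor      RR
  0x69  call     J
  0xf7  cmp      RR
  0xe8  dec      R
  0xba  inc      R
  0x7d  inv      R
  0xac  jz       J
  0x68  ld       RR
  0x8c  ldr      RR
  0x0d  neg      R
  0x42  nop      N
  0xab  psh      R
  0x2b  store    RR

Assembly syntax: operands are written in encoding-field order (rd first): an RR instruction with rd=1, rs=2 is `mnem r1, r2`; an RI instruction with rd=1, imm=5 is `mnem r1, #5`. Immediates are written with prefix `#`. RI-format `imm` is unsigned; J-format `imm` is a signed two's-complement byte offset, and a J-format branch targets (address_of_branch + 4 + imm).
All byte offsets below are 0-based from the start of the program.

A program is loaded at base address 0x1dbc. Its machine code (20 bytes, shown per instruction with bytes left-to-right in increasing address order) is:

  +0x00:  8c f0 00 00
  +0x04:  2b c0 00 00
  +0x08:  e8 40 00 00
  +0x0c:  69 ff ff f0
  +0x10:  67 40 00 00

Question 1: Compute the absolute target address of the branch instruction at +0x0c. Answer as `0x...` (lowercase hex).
off 0x0c: read 69 ff ff f0 as big → 0x69fffff0
  opcode bits[31:24]=0x69: call/J
  imm: (w>>0)&0xffffff=0xfffff0 (s24→-16) → #-16
  target = base 0x1dbc + off 0x0c + 4 + imm -16 = 0x1dbc

0x1dbc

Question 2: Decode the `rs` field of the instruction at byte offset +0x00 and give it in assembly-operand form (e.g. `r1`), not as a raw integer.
r3

[00] 8c f0 00 00 → 0x8cf00000
  op=0x8cf00000>>24=0x8c ⇒ ldr (RR)
  rd@[23:22]=0x3 ⇒ r3
  rs@[21:20]=0x3 ⇒ r3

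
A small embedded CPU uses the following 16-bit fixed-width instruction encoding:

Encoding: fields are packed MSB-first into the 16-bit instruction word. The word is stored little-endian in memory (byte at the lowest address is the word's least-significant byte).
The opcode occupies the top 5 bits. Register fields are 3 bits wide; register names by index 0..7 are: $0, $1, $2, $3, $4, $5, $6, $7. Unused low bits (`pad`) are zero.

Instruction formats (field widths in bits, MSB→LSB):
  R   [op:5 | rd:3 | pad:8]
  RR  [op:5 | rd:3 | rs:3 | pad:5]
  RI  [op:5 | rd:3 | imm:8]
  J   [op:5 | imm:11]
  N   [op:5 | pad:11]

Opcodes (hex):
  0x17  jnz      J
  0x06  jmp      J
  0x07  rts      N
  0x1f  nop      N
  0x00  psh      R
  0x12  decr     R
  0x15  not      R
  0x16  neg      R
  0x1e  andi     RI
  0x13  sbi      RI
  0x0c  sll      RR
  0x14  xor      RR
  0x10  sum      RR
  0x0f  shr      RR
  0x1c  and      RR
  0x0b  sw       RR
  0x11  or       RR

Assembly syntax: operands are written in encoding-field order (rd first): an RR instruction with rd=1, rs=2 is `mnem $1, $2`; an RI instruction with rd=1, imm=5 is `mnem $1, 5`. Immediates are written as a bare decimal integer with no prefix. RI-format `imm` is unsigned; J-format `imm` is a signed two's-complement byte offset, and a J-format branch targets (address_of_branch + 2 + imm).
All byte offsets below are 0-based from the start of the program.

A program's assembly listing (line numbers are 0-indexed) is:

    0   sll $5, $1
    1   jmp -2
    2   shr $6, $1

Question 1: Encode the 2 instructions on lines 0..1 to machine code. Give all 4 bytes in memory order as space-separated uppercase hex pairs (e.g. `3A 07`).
20 65 FE 37

line 0 (sll): pack op=0xc:5|rd=5:3|rs=1:3|pad=0:5 = 0x6520; little→ 20 65
line 1 (jmp): pack op=0x6:5|imm=-2:11 = 0x37fe; little→ fe 37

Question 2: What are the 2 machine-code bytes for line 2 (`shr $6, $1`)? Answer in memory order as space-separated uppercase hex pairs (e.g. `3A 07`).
2. shr fields op=0xf:5|rd=6:3|rs=1:3|pad=0:5 → word 7e20h → 20 7e

20 7E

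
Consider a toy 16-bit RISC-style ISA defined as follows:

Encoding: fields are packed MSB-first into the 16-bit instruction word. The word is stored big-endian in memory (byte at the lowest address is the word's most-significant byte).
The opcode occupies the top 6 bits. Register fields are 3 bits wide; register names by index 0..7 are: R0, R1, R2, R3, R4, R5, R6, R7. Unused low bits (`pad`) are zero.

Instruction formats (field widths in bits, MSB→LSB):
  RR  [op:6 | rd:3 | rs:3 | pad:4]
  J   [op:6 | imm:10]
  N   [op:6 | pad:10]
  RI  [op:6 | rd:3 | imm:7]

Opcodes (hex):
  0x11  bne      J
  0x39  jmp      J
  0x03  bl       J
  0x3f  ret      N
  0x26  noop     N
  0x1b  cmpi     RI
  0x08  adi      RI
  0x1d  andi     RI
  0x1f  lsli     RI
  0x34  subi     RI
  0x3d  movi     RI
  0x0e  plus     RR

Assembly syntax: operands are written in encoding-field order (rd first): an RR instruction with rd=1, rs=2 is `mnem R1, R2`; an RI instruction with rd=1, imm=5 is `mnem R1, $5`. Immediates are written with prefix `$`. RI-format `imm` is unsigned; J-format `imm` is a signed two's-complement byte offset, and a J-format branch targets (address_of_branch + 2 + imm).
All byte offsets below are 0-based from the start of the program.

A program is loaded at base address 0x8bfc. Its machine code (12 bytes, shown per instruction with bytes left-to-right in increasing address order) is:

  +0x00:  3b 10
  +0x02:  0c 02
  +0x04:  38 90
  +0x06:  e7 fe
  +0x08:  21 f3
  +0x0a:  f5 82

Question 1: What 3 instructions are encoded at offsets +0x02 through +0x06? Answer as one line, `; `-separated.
@+02  big-endian(0c 02) = 0x0c02
  top 6b → 0x3 → bl [J]
  imm: (w>>0)&0x3ff=0x2 → $2
@+04  big-endian(38 90) = 0x3890
  top 6b → 0xe → plus [RR]
  rd: (w>>7)&0x7=0x1 → R1
  rs: (w>>4)&0x7=0x1 → R1
@+06  big-endian(e7 fe) = 0xe7fe
  top 6b → 0x39 → jmp [J]
  imm: (w>>0)&0x3ff=0x3fe (s10→-2) → $-2

bl $2; plus R1, R1; jmp $-2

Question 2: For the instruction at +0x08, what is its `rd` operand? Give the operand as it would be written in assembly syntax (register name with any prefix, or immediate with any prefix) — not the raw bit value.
[08] 21 f3 → 0x21f3
  opcode bits[15:10]=0x8: adi/RI
  rd: (w>>7)&0x7=0x3 → R3
  imm: (w>>0)&0x7f=0x73 → $115

R3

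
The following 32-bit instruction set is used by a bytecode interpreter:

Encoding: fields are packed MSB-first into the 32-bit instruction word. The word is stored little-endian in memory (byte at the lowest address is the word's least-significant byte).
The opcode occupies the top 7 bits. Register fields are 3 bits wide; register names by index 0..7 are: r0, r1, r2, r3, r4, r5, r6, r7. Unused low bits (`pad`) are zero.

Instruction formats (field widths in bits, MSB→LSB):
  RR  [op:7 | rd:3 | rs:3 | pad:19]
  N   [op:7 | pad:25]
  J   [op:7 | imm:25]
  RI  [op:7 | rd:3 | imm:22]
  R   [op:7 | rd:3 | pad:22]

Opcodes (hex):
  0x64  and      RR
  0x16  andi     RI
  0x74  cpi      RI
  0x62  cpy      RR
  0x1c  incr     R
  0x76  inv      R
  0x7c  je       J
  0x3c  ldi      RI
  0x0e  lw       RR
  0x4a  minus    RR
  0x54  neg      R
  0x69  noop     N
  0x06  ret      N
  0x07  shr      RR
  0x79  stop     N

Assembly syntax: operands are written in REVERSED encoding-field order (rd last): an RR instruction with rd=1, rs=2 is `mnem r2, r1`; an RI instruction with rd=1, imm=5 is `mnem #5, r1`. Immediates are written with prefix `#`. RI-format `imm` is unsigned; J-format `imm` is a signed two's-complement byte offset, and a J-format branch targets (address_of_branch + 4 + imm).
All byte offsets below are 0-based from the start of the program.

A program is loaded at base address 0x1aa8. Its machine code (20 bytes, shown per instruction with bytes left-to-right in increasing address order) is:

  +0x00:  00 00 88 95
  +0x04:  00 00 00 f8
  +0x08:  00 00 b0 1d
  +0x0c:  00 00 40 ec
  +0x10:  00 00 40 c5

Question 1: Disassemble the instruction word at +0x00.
[00] 00 00 88 95 → 0x95880000
  opcode bits[31:25]=0x4a: minus/RR
  [24:22] rd=6 = r6
  [21:19] rs=1 = r1

minus r1, r6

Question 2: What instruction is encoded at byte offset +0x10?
[10] 00 00 40 c5 → 0xc5400000
  opcode bits[31:25]=0x62: cpy/RR
  rd: (w>>22)&0x7=0x5 → r5
  rs: (w>>19)&0x7=0x0 → r0

cpy r0, r5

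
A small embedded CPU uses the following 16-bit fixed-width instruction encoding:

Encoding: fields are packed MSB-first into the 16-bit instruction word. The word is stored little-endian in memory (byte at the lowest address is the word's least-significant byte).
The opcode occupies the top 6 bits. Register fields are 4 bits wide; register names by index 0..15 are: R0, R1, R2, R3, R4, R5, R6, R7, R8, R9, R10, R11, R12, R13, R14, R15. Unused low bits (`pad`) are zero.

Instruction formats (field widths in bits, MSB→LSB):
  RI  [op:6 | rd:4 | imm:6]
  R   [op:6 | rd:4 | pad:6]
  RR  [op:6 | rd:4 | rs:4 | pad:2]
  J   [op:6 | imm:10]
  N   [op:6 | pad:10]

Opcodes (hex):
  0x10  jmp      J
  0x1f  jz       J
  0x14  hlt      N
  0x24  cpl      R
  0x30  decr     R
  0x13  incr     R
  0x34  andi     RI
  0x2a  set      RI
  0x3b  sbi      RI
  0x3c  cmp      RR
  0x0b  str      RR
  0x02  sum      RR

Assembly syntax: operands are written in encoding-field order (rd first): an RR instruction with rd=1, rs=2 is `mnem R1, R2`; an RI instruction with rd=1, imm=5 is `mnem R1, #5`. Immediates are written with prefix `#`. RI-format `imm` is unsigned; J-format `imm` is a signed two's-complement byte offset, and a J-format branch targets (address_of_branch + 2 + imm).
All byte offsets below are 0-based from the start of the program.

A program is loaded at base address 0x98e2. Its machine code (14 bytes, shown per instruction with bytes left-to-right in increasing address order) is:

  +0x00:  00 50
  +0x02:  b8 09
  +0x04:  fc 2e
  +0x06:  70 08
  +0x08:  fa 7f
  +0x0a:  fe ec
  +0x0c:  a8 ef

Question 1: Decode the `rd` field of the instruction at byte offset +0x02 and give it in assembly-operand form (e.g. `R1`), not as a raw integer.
R6

@+02  little-endian(b8 09) = 0x09b8
  top 6b → 0x2 → sum [RR]
  rd@[9:6]=0x6 ⇒ R6
  rs@[5:2]=0xe ⇒ R14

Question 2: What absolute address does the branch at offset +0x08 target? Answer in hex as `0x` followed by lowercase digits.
0x98e6

+0x08: fa 7f ⇒ word 0x7ffa (little)
  op=0x7ffa>>10=0x1f ⇒ jz (J)
  imm@[9:0]=0x3fa (s10→-6) ⇒ #-6
  target = base 0x98e2 + off 0x08 + 2 + imm -6 = 0x98e6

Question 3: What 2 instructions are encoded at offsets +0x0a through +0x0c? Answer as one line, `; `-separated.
sbi R3, #62; sbi R14, #40

+0x0a: fe ec ⇒ word 0xecfe (little)
  op=0xecfe>>10=0x3b ⇒ sbi (RI)
  rd: (w>>6)&0xf=0x3 → R3
  imm: (w>>0)&0x3f=0x3e → #62
+0x0c: a8 ef ⇒ word 0xefa8 (little)
  op=0xefa8>>10=0x3b ⇒ sbi (RI)
  rd: (w>>6)&0xf=0xe → R14
  imm: (w>>0)&0x3f=0x28 → #40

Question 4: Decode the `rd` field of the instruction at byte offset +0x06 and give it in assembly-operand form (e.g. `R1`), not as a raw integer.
R1

+0x06: 70 08 ⇒ word 0x0870 (little)
  op=0x0870>>10=0x2 ⇒ sum (RR)
  rd: (w>>6)&0xf=0x1 → R1
  rs: (w>>2)&0xf=0xc → R12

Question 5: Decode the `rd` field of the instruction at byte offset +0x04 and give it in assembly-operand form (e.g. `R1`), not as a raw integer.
+0x04: fc 2e ⇒ word 0x2efc (little)
  opcode bits[15:10]=0xb: str/RR
  rd: (w>>6)&0xf=0xb → R11
  rs: (w>>2)&0xf=0xf → R15

R11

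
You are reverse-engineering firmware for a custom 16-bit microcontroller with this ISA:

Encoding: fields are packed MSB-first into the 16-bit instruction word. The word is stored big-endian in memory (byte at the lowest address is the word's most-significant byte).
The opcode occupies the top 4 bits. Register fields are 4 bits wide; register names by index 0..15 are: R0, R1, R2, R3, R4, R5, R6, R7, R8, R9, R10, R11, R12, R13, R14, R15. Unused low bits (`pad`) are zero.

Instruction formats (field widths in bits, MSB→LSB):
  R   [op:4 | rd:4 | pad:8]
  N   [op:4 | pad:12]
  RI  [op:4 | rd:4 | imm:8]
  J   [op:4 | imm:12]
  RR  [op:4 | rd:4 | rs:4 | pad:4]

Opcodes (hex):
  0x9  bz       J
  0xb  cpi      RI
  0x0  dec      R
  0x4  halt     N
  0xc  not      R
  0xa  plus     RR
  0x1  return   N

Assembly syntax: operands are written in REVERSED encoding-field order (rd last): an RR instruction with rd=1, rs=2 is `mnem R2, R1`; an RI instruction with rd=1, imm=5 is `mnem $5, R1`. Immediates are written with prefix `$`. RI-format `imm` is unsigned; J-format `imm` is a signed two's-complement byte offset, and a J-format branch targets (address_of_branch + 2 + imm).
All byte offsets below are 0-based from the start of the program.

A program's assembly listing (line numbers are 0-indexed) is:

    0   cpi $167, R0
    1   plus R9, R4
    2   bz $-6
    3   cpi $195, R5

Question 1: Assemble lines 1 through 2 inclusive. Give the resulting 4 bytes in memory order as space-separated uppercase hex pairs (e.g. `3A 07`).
A4 90 9F FA

line 1 (plus): pack op=0xa:4|rd=4:4|rs=9:4|pad=0:4 = 0xa490; big→ a4 90
line 2 (bz): pack op=0x9:4|imm=-6:12 = 0x9ffa; big→ 9f fa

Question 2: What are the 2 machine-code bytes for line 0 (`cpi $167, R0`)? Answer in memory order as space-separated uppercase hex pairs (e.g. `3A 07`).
0. cpi fields op=0xb:4|rd=0:4|imm=167:8 → word b0a7h → b0 a7

B0 A7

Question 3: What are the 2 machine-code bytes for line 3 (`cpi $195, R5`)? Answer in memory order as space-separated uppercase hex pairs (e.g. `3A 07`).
L3: cpi op=0xb:4|rd=5:4|imm=195:8 ⇒ 0xb5c3 ⇒ big b5 c3

B5 C3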